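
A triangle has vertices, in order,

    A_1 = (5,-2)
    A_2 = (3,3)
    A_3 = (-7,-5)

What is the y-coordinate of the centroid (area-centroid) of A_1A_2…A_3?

-4/3

Apply Gauss's area formula. First the cross-terms c_i = x_i·y_{i+1} − x_{i+1}·y_i:
  21, 6, 39  ⇒  2A = 66, A = 33.
Then Σ (y_i + y_{i+1})·c_i = -264, so ȳ = -264 / (6·33) = -4/3.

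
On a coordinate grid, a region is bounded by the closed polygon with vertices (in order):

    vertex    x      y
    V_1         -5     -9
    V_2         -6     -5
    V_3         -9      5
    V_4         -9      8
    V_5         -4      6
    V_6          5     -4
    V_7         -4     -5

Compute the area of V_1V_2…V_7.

98.5

V_1→V_2: (-5)(-5) − (-6)(-9) = -29
V_2→V_3: (-6)(5) − (-9)(-5) = -75
V_3→V_4: (-9)(8) − (-9)(5) = -27
V_4→V_5: (-9)(6) − (-4)(8) = -22
V_5→V_6: (-4)(-4) − (5)(6) = -14
V_6→V_7: (5)(-5) − (-4)(-4) = -41
V_7→V_1: (-4)(-9) − (-5)(-5) = 11
Σ = -197
Area = |Σ|/2 = 98.5.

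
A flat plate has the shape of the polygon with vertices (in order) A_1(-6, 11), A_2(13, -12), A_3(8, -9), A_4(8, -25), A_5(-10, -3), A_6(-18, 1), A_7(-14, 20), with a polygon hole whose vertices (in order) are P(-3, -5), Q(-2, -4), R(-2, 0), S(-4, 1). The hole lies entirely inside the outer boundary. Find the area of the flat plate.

Outer boundary:
Σ = (-71) + (-21) + (-128) + (-274) + (-64) + (-346) + (-34) = -938
Area = |Σ|/2 = 469.
Hole:
Apply Gauss's area formula: 2A = Σ (x_i·y_{i+1} − x_{i+1}·y_i), indices taken mod 4.
Σ = (2) + (-8) + (-2) + (23) = 15
Area = |Σ|/2 = 7.5.
Net area = 469 − 7.5 = 461.5.

461.5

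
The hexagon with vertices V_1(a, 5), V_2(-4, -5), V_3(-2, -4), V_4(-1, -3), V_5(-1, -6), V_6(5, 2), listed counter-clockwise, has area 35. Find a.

2

Write out the shoelace sum; only the two edges meeting at V_1 involve a:
2·Area = [(5·5 − a·2) + (a·(-5) − (-4)·5)] + 39
       = -7·a + 84 = 70
⇒ a = 2.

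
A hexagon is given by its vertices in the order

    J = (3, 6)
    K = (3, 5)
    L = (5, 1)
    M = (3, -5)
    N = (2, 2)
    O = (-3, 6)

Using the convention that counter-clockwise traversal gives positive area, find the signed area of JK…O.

J→K: (3)(5) − (3)(6) = -3
K→L: (3)(1) − (5)(5) = -22
L→M: (5)(-5) − (3)(1) = -28
M→N: (3)(2) − (2)(-5) = 16
N→O: (2)(6) − (-3)(2) = 18
O→J: (-3)(6) − (3)(6) = -36
Σ = -55
Signed area = Σ/2 = -27.5 (negative ⇒ clockwise traversal).

-27.5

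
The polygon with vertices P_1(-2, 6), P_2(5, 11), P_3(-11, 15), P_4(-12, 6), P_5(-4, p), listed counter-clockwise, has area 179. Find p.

Write out the shoelace sum; only the two edges meeting at P_5 involve p:
2·Area = [((-12)·p − (-4)·6) + ((-4)·6 − (-2)·p)] + 258
       = -10·p + 258 = 358
⇒ p = -10.

-10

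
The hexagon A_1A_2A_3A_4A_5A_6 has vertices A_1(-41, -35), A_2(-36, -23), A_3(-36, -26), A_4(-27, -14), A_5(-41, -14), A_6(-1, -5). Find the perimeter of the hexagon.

|A_1A_2| = √((5)² + (12)²) = √169 = 13
|A_2A_3| = √((0)² + (-3)²) = √9 = 3
|A_3A_4| = √((9)² + (12)²) = √225 = 15
|A_4A_5| = √((-14)² + (0)²) = √196 = 14
|A_5A_6| = √((40)² + (9)²) = √1681 = 41
|A_6A_1| = √((-40)² + (-30)²) = √2500 = 50
Perimeter = 13 + 3 + 15 + 14 + 41 + 50 = 136.

136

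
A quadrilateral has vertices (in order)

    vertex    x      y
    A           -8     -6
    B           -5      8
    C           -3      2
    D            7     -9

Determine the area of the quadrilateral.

90.5

Apply the shoelace (surveyor's) formula: 2A = Σ (x_i·y_{i+1} − x_{i+1}·y_i), indices taken mod 4.
Σ = (-94) + (14) + (13) + (-114) = -181
Area = |Σ|/2 = 90.5.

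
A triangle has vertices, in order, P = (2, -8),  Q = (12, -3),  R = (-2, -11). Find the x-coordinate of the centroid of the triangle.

Apply the shoelace formula. First the cross-terms c_i = x_i·y_{i+1} − x_{i+1}·y_i:
  90, -138, 38  ⇒  2A = -10, A = -5.
Then Σ (x_i + x_{i+1})·c_i = -120, so x̄ = -120 / (6·(-5)) = 4.

4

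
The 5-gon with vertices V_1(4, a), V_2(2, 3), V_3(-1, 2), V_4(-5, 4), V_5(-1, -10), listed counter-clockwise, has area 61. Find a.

-1

The doubled signed area Σ (x_i y_{i+1} − x_{i+1} y_i) is linear in a.
With a=0 it equals 119; the coefficient of a is -3 (from the two edges through V_1).
So -3·a + 119 = 2·61 = 122 ⇒ a = -1.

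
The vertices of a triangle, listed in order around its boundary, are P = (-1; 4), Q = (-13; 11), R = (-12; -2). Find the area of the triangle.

74.5

Σ = (41) + (158) + (-50) = 149
Area = |Σ|/2 = 74.5.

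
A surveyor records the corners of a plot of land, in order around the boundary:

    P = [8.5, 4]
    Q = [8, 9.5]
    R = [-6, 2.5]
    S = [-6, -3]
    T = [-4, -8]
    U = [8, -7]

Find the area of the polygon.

189.125

Apply the shoelace formula: 2A = Σ (x_i·y_{i+1} − x_{i+1}·y_i), indices taken mod 6.
Cross-terms: 48.75, 77, 33, 36, 92, 91.5  ⇒  Σ = 378.25
Area = |Σ|/2 = 189.125.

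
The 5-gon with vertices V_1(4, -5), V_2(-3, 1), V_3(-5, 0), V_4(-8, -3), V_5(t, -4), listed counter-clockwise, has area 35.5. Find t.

Write out the shoelace sum; only the two edges meeting at V_5 involve t:
2·Area = [((-8)·(-4) − t·(-3)) + (t·(-5) − 4·(-4))] + 9
       = -2·t + 57 = 71
⇒ t = -7.

-7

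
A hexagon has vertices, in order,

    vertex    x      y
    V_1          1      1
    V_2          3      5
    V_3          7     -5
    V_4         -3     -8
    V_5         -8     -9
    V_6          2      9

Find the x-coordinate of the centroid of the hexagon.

22/217

Apply the surveyor's formula. First the cross-terms c_i = x_i·y_{i+1} − x_{i+1}·y_i:
  2, -50, -71, -37, -54, -7  ⇒  2A = -217, A = -108.5.
Then Σ (x_i + x_{i+1})·c_i = -66, so x̄ = -66 / (6·(-108.5)) = 22/217.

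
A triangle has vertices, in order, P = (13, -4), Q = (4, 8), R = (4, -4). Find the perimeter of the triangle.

|PQ| = √((-9)² + (12)²) = √225 = 15
|QR| = √((0)² + (-12)²) = √144 = 12
|RP| = √((9)² + (0)²) = √81 = 9
Perimeter = 15 + 12 + 9 = 36.

36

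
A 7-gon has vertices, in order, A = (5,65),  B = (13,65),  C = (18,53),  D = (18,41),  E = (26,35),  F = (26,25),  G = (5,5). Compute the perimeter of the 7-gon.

142

|AB| = √((8)² + (0)²) = √64 = 8
|BC| = √((5)² + (-12)²) = √169 = 13
|CD| = √((0)² + (-12)²) = √144 = 12
|DE| = √((8)² + (-6)²) = √100 = 10
|EF| = √((0)² + (-10)²) = √100 = 10
|FG| = √((-21)² + (-20)²) = √841 = 29
|GA| = √((0)² + (60)²) = √3600 = 60
Perimeter = 8 + 13 + 12 + 10 + 10 + 29 + 60 = 142.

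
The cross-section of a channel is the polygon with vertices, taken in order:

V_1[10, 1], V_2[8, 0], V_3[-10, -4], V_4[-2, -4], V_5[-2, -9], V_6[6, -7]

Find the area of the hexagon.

73

Apply the shoelace (surveyor's) formula: 2A = Σ (x_i·y_{i+1} − x_{i+1}·y_i), indices taken mod 6.
Σ = (-8) + (-32) + (32) + (10) + (68) + (76) = 146
Area = |Σ|/2 = 73.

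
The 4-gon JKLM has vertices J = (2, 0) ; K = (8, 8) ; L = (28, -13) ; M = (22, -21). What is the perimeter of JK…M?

|JK| = √((6)² + (8)²) = √100 = 10
|KL| = √((20)² + (-21)²) = √841 = 29
|LM| = √((-6)² + (-8)²) = √100 = 10
|MJ| = √((-20)² + (21)²) = √841 = 29
Perimeter = 10 + 29 + 10 + 29 = 78.

78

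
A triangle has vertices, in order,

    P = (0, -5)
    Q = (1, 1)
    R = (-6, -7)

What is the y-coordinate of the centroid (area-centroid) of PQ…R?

-11/3

Apply the surveyor's formula. First the cross-terms c_i = x_i·y_{i+1} − x_{i+1}·y_i:
  5, -1, 30  ⇒  2A = 34, A = 17.
Then Σ (y_i + y_{i+1})·c_i = -374, so ȳ = -374 / (6·17) = -11/3.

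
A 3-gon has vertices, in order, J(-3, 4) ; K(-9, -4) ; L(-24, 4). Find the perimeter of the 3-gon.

48

|JK| = √((-6)² + (-8)²) = √100 = 10
|KL| = √((-15)² + (8)²) = √289 = 17
|LJ| = √((21)² + (0)²) = √441 = 21
Perimeter = 10 + 17 + 21 = 48.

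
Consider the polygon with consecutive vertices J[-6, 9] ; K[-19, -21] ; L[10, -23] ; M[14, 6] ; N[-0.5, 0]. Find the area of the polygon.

662.25

Σ = (297) + (647) + (382) + (3) + (-4.5) = 1324.5
Area = |Σ|/2 = 662.25.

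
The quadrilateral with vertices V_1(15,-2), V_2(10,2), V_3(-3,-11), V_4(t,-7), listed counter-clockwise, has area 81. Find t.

The doubled signed area Σ (x_i y_{i+1} − x_{i+1} y_i) is linear in t.
With t=0 it equals 72; the coefficient of t is 9 (from the two edges through V_4).
So 9·t + 72 = 2·81 = 162 ⇒ t = 10.

10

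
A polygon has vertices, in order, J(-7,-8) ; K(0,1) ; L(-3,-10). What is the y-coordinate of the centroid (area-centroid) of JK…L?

-17/3

Apply the shoelace formula. First the cross-terms c_i = x_i·y_{i+1} − x_{i+1}·y_i:
  -7, 3, -46  ⇒  2A = -50, A = -25.
Then Σ (y_i + y_{i+1})·c_i = 850, so ȳ = 850 / (6·(-25)) = -17/3.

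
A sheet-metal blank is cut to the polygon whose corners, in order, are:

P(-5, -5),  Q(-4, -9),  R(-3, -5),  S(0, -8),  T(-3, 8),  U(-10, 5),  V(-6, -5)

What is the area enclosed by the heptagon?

Apply Gauss's area formula: 2A = Σ (x_i·y_{i+1} − x_{i+1}·y_i), indices taken mod 7.
P→Q: (-5)(-9) − (-4)(-5) = 25
Q→R: (-4)(-5) − (-3)(-9) = -7
R→S: (-3)(-8) − (0)(-5) = 24
S→T: (0)(8) − (-3)(-8) = -24
T→U: (-3)(5) − (-10)(8) = 65
U→V: (-10)(-5) − (-6)(5) = 80
V→P: (-6)(-5) − (-5)(-5) = 5
Σ = 168
Area = |Σ|/2 = 84.

84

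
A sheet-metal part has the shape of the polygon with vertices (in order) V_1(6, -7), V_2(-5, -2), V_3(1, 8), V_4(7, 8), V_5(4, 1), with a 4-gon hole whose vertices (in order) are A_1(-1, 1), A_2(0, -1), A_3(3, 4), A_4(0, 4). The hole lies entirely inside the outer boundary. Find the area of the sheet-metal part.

86

Outer boundary:
Σ = (-47) + (-38) + (-48) + (-25) + (-34) = -192
Area = |Σ|/2 = 96.
Hole:
A_1→A_2: (-1)(-1) − (0)(1) = 1
A_2→A_3: (0)(4) − (3)(-1) = 3
A_3→A_4: (3)(4) − (0)(4) = 12
A_4→A_1: (0)(1) − (-1)(4) = 4
Σ = 20
Area = |Σ|/2 = 10.
Net area = 96 − 10 = 86.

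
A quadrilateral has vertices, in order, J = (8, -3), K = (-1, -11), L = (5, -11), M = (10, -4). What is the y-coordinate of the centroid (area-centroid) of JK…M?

-514/67

Apply Gauss's area formula. First the cross-terms c_i = x_i·y_{i+1} − x_{i+1}·y_i:
  -91, 66, 90, 2  ⇒  2A = 67, A = 33.5.
Then Σ (y_i + y_{i+1})·c_i = -1542, so ȳ = -1542 / (6·33.5) = -514/67.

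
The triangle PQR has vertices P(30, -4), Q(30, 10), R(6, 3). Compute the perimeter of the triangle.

64

|PQ| = √((0)² + (14)²) = √196 = 14
|QR| = √((-24)² + (-7)²) = √625 = 25
|RP| = √((24)² + (-7)²) = √625 = 25
Perimeter = 14 + 25 + 25 = 64.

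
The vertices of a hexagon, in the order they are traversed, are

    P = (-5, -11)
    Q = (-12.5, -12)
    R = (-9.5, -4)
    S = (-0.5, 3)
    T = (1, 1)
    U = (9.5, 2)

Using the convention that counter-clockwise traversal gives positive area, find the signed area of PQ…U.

-138.75

Apply the shoelace formula: 2A = Σ (x_i·y_{i+1} − x_{i+1}·y_i), indices taken mod 6.
Σ = (-77.5) + (-64) + (-30.5) + (-3.5) + (-7.5) + (-94.5) = -277.5
Signed area = Σ/2 = -138.75 (negative ⇒ clockwise traversal).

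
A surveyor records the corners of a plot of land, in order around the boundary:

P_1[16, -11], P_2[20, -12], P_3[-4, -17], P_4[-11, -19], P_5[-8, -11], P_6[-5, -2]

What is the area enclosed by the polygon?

227

Apply Gauss's area formula: 2A = Σ (x_i·y_{i+1} − x_{i+1}·y_i), indices taken mod 6.
Σ = (28) + (-388) + (-111) + (-31) + (-39) + (87) = -454
Area = |Σ|/2 = 227.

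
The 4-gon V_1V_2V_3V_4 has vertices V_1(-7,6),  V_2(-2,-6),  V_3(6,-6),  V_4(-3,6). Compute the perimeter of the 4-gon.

40

|V_1V_2| = √((5)² + (-12)²) = √169 = 13
|V_2V_3| = √((8)² + (0)²) = √64 = 8
|V_3V_4| = √((-9)² + (12)²) = √225 = 15
|V_4V_1| = √((-4)² + (0)²) = √16 = 4
Perimeter = 13 + 8 + 15 + 4 = 40.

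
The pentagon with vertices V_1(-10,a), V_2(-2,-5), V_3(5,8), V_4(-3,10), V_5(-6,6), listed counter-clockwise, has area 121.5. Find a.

-2

The doubled signed area Σ (x_i y_{i+1} − x_{i+1} y_i) is linear in a.
With a=0 it equals 235; the coefficient of a is -4 (from the two edges through V_1).
So -4·a + 235 = 2·121.5 = 243 ⇒ a = -2.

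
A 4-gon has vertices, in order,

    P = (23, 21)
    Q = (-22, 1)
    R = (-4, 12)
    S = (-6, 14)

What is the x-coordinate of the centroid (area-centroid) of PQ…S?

59/69

Apply the shoelace (surveyor's) formula. First the cross-terms c_i = x_i·y_{i+1} − x_{i+1}·y_i:
  485, -260, 16, -448  ⇒  2A = -207, A = -103.5.
Then Σ (x_i + x_{i+1})·c_i = -531, so x̄ = -531 / (6·(-103.5)) = 59/69.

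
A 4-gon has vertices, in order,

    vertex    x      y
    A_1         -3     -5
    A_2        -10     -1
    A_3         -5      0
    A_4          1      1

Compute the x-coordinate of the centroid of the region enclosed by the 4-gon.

-710/177

Apply the shoelace (surveyor's) formula. First the cross-terms c_i = x_i·y_{i+1} − x_{i+1}·y_i:
  -47, -5, -5, -2  ⇒  2A = -59, A = -29.5.
Then Σ (x_i + x_{i+1})·c_i = 710, so x̄ = 710 / (6·(-29.5)) = -710/177.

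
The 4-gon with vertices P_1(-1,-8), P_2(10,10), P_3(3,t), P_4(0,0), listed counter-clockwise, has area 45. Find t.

5

The doubled signed area Σ (x_i y_{i+1} − x_{i+1} y_i) is linear in t.
With t=0 it equals 40; the coefficient of t is 10 (from the two edges through P_3).
So 10·t + 40 = 2·45 = 90 ⇒ t = 5.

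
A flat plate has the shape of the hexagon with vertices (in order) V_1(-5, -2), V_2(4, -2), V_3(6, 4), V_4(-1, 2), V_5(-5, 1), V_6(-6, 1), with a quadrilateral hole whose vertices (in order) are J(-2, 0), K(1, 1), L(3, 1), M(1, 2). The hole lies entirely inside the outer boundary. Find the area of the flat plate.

42

Outer boundary:
Apply the shoelace (surveyor's) formula: 2A = Σ (x_i·y_{i+1} − x_{i+1}·y_i), indices taken mod 6.
Σ = (18) + (28) + (16) + (9) + (1) + (17) = 89
Area = |Σ|/2 = 44.5.
Hole:
Apply Gauss's area formula: 2A = Σ (x_i·y_{i+1} − x_{i+1}·y_i), indices taken mod 4.
J→K: (-2)(1) − (1)(0) = -2
K→L: (1)(1) − (3)(1) = -2
L→M: (3)(2) − (1)(1) = 5
M→J: (1)(0) − (-2)(2) = 4
Σ = 5
Area = |Σ|/2 = 2.5.
Net area = 44.5 − 2.5 = 42.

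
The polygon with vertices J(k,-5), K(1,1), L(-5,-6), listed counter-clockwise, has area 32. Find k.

The doubled signed area Σ (x_i y_{i+1} − x_{i+1} y_i) is linear in k.
With k=0 it equals 29; the coefficient of k is 7 (from the two edges through J).
So 7·k + 29 = 2·32 = 64 ⇒ k = 5.

5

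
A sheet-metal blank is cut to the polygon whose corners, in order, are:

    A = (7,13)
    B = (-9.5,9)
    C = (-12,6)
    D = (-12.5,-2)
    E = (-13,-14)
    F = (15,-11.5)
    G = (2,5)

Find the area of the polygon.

467

Σ = (186.5) + (51) + (99) + (149) + (359.5) + (98) + (-9) = 934
Area = |Σ|/2 = 467.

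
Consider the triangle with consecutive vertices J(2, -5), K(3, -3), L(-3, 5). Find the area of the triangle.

10

Σ = (9) + (6) + (5) = 20
Area = |Σ|/2 = 10.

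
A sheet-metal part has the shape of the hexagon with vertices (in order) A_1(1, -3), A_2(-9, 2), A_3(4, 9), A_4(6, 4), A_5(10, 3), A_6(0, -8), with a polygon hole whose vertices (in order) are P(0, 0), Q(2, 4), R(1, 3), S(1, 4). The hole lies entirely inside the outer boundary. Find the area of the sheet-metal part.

Outer boundary:
Apply the surveyor's formula: 2A = Σ (x_i·y_{i+1} − x_{i+1}·y_i), indices taken mod 6.
Σ = (-25) + (-89) + (-38) + (-22) + (-80) + (8) = -246
Area = |Σ|/2 = 123.
Hole:
Cross-terms: 0, 2, 1, 0  ⇒  Σ = 3
Area = |Σ|/2 = 1.5.
Net area = 123 − 1.5 = 121.5.

121.5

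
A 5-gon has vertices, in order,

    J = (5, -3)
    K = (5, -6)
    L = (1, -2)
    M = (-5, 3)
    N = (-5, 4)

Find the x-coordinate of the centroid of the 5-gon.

Apply the shoelace formula. First the cross-terms c_i = x_i·y_{i+1} − x_{i+1}·y_i:
  -15, -4, -7, -5, -5  ⇒  2A = -36, A = -18.
Then Σ (x_i + x_{i+1})·c_i = -96, so x̄ = -96 / (6·(-18)) = 8/9.

8/9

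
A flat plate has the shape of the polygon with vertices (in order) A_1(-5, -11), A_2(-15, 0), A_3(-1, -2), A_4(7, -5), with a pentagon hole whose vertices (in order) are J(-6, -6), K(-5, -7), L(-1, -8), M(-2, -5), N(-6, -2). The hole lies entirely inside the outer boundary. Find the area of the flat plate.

93

Outer boundary:
Apply the surveyor's formula: 2A = Σ (x_i·y_{i+1} − x_{i+1}·y_i), indices taken mod 4.
Σ = (-165) + (30) + (19) + (-102) = -218
Area = |Σ|/2 = 109.
Hole:
Apply the shoelace formula: 2A = Σ (x_i·y_{i+1} − x_{i+1}·y_i), indices taken mod 5.
J→K: (-6)(-7) − (-5)(-6) = 12
K→L: (-5)(-8) − (-1)(-7) = 33
L→M: (-1)(-5) − (-2)(-8) = -11
M→N: (-2)(-2) − (-6)(-5) = -26
N→J: (-6)(-6) − (-6)(-2) = 24
Σ = 32
Area = |Σ|/2 = 16.
Net area = 109 − 16 = 93.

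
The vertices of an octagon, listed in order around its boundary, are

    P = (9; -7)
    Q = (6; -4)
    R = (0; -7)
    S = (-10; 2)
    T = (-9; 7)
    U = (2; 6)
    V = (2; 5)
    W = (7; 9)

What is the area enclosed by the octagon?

Apply Gauss's area formula: 2A = Σ (x_i·y_{i+1} − x_{i+1}·y_i), indices taken mod 8.
P→Q: (9)(-4) − (6)(-7) = 6
Q→R: (6)(-7) − (0)(-4) = -42
R→S: (0)(2) − (-10)(-7) = -70
S→T: (-10)(7) − (-9)(2) = -52
T→U: (-9)(6) − (2)(7) = -68
U→V: (2)(5) − (2)(6) = -2
V→W: (2)(9) − (7)(5) = -17
W→P: (7)(-7) − (9)(9) = -130
Σ = -375
Area = |Σ|/2 = 187.5.

187.5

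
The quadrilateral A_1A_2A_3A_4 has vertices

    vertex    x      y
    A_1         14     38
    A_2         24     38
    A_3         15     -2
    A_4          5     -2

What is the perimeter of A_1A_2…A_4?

|A_1A_2| = √((10)² + (0)²) = √100 = 10
|A_2A_3| = √((-9)² + (-40)²) = √1681 = 41
|A_3A_4| = √((-10)² + (0)²) = √100 = 10
|A_4A_1| = √((9)² + (40)²) = √1681 = 41
Perimeter = 10 + 41 + 10 + 41 = 102.

102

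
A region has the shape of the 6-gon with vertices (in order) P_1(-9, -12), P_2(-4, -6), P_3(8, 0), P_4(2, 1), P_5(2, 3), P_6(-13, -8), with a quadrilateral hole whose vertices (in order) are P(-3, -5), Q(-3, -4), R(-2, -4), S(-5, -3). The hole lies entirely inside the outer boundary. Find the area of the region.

Outer boundary:
Apply the shoelace formula: 2A = Σ (x_i·y_{i+1} − x_{i+1}·y_i), indices taken mod 6.
P_1→P_2: (-9)(-6) − (-4)(-12) = 6
P_2→P_3: (-4)(0) − (8)(-6) = 48
P_3→P_4: (8)(1) − (2)(0) = 8
P_4→P_5: (2)(3) − (2)(1) = 4
P_5→P_6: (2)(-8) − (-13)(3) = 23
P_6→P_1: (-13)(-12) − (-9)(-8) = 84
Σ = 173
Area = |Σ|/2 = 86.5.
Hole:
Apply the shoelace formula: 2A = Σ (x_i·y_{i+1} − x_{i+1}·y_i), indices taken mod 4.
Σ = (-3) + (4) + (-14) + (16) = 3
Area = |Σ|/2 = 1.5.
Net area = 86.5 − 1.5 = 85.

85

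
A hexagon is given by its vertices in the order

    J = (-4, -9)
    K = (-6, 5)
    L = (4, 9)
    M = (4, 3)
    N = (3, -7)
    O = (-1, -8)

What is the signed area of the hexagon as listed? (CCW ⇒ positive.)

-131.5

Σ = (-74) + (-74) + (-24) + (-37) + (-31) + (-23) = -263
Signed area = Σ/2 = -131.5 (negative ⇒ clockwise traversal).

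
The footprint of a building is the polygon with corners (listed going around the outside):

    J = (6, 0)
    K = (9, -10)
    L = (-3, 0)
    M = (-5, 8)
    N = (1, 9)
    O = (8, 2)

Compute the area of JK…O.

Apply the shoelace (surveyor's) formula: 2A = Σ (x_i·y_{i+1} − x_{i+1}·y_i), indices taken mod 6.
Σ = (-60) + (-30) + (-24) + (-53) + (-70) + (-12) = -249
Area = |Σ|/2 = 124.5.

124.5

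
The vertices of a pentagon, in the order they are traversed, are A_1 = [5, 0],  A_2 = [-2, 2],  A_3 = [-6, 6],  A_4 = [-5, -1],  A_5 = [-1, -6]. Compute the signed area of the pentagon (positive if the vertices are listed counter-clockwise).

52.5

A_1→A_2: (5)(2) − (-2)(0) = 10
A_2→A_3: (-2)(6) − (-6)(2) = 0
A_3→A_4: (-6)(-1) − (-5)(6) = 36
A_4→A_5: (-5)(-6) − (-1)(-1) = 29
A_5→A_1: (-1)(0) − (5)(-6) = 30
Σ = 105
Signed area = Σ/2 = 52.5 (positive ⇒ counter-clockwise traversal).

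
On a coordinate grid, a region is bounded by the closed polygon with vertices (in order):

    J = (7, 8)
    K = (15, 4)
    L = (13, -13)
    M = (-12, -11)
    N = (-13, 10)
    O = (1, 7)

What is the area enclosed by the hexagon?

521.5

Σ = (-92) + (-247) + (-299) + (-263) + (-101) + (-41) = -1043
Area = |Σ|/2 = 521.5.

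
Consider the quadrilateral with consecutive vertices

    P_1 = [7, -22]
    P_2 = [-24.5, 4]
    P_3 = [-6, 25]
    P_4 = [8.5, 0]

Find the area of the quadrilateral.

749.5

Cross-terms: -511, -588.5, -212.5, -187  ⇒  Σ = -1499
Area = |Σ|/2 = 749.5.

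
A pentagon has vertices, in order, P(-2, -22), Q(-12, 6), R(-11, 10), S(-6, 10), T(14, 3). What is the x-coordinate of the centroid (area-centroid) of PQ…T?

Apply the surveyor's formula. First the cross-terms c_i = x_i·y_{i+1} − x_{i+1}·y_i:
  -276, -54, -50, -158, -302  ⇒  2A = -840, A = -420.
Then Σ (x_i + x_{i+1})·c_i = 1068, so x̄ = 1068 / (6·(-420)) = -89/210.

-89/210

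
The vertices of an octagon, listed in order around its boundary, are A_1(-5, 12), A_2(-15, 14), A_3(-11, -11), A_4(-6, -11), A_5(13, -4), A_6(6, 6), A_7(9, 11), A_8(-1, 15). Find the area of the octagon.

487

Apply the shoelace (surveyor's) formula: 2A = Σ (x_i·y_{i+1} − x_{i+1}·y_i), indices taken mod 8.
A_1→A_2: (-5)(14) − (-15)(12) = 110
A_2→A_3: (-15)(-11) − (-11)(14) = 319
A_3→A_4: (-11)(-11) − (-6)(-11) = 55
A_4→A_5: (-6)(-4) − (13)(-11) = 167
A_5→A_6: (13)(6) − (6)(-4) = 102
A_6→A_7: (6)(11) − (9)(6) = 12
A_7→A_8: (9)(15) − (-1)(11) = 146
A_8→A_1: (-1)(12) − (-5)(15) = 63
Σ = 974
Area = |Σ|/2 = 487.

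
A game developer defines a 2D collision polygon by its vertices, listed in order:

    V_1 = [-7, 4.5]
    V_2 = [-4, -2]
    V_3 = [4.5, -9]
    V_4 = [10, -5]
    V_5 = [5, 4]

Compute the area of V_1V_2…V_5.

130

Σ = (32) + (45) + (67.5) + (65) + (50.5) = 260
Area = |Σ|/2 = 130.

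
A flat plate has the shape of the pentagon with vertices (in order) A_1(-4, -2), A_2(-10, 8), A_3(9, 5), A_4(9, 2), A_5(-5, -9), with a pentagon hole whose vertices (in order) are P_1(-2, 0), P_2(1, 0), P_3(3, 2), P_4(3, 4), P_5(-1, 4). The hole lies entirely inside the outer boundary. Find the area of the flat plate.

133

Outer boundary:
Σ = (-52) + (-122) + (-27) + (-71) + (-26) = -298
Area = |Σ|/2 = 149.
Hole:
Σ = (0) + (2) + (6) + (16) + (8) = 32
Area = |Σ|/2 = 16.
Net area = 149 − 16 = 133.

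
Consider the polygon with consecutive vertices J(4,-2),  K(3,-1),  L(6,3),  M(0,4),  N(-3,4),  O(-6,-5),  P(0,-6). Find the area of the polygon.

76

Σ = (2) + (15) + (24) + (12) + (39) + (36) + (24) = 152
Area = |Σ|/2 = 76.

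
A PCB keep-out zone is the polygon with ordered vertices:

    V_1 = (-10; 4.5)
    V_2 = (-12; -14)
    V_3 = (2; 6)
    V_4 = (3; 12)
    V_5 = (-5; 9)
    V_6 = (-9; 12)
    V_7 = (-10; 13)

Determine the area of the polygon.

Apply the shoelace (surveyor's) formula: 2A = Σ (x_i·y_{i+1} − x_{i+1}·y_i), indices taken mod 7.
Σ = (194) + (-44) + (6) + (87) + (21) + (3) + (85) = 352
Area = |Σ|/2 = 176.

176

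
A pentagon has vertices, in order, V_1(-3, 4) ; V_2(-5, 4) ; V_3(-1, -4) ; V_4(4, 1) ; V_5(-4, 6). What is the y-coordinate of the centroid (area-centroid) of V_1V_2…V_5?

235/231

Apply the shoelace formula. First the cross-terms c_i = x_i·y_{i+1} − x_{i+1}·y_i:
  8, 24, 15, 28, 2  ⇒  2A = 77, A = 38.5.
Then Σ (y_i + y_{i+1})·c_i = 235, so ȳ = 235 / (6·38.5) = 235/231.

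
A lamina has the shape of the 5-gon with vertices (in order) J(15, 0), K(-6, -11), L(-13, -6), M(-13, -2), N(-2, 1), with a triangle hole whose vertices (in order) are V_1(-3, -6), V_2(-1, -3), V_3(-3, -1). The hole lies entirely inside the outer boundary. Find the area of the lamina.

Outer boundary:
Apply the surveyor's formula: 2A = Σ (x_i·y_{i+1} − x_{i+1}·y_i), indices taken mod 5.
Σ = (-165) + (-107) + (-52) + (-17) + (-15) = -356
Area = |Σ|/2 = 178.
Hole:
Apply the shoelace formula: 2A = Σ (x_i·y_{i+1} − x_{i+1}·y_i), indices taken mod 3.
Σ = (3) + (-8) + (15) = 10
Area = |Σ|/2 = 5.
Net area = 178 − 5 = 173.

173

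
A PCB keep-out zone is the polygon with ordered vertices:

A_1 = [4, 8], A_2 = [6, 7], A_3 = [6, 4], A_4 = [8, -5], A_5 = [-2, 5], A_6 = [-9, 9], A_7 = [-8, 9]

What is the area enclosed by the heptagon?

76

Apply Gauss's area formula: 2A = Σ (x_i·y_{i+1} − x_{i+1}·y_i), indices taken mod 7.
Cross-terms: -20, -18, -62, 30, 27, -9, -100  ⇒  Σ = -152
Area = |Σ|/2 = 76.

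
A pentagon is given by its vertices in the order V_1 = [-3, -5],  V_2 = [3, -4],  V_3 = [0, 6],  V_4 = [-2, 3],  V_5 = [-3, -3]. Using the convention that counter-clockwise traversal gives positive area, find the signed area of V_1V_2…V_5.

Σ = (27) + (18) + (12) + (15) + (6) = 78
Signed area = Σ/2 = 39 (positive ⇒ counter-clockwise traversal).

39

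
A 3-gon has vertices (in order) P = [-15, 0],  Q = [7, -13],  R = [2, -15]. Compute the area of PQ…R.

54.5

Σ = (195) + (-79) + (-225) = -109
Area = |Σ|/2 = 54.5.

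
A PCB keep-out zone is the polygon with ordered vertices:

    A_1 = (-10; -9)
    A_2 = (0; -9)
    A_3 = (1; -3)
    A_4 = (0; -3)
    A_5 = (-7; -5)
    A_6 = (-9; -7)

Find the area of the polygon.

Σ = (90) + (9) + (-3) + (-21) + (4) + (11) = 90
Area = |Σ|/2 = 45.

45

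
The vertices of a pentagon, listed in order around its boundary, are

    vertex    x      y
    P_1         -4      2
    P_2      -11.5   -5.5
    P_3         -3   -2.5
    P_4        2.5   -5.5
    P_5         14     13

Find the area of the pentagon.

134.75

Σ = (45) + (12.25) + (22.75) + (109.5) + (80) = 269.5
Area = |Σ|/2 = 134.75.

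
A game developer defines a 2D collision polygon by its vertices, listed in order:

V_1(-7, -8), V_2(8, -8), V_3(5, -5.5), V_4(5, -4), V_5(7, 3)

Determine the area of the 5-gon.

65.75

Apply the shoelace formula: 2A = Σ (x_i·y_{i+1} − x_{i+1}·y_i), indices taken mod 5.
Cross-terms: 120, -4, 7.5, 43, -35  ⇒  Σ = 131.5
Area = |Σ|/2 = 65.75.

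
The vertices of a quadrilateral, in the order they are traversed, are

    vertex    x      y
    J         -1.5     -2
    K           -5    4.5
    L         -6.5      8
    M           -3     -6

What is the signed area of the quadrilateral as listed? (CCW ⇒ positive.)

16.25

Apply Gauss's area formula: 2A = Σ (x_i·y_{i+1} − x_{i+1}·y_i), indices taken mod 4.
Cross-terms: -16.75, -10.75, 63, -3  ⇒  Σ = 32.5
Signed area = Σ/2 = 16.25 (positive ⇒ counter-clockwise traversal).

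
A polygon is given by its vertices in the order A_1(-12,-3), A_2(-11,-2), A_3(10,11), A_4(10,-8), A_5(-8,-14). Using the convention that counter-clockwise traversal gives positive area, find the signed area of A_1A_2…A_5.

-324

Σ = (-9) + (-101) + (-190) + (-204) + (-144) = -648
Signed area = Σ/2 = -324 (negative ⇒ clockwise traversal).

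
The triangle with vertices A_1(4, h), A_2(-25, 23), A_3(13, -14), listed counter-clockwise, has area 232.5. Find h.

7

Write out the shoelace sum; only the two edges meeting at A_1 involve h:
2·Area = [(13·h − 4·(-14)) + (4·23 − (-25)·h)] + 51
       = 38·h + 199 = 465
⇒ h = 7.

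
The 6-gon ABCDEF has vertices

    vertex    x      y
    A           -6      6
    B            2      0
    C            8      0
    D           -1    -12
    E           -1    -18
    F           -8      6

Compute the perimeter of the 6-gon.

|AB| = √((8)² + (-6)²) = √100 = 10
|BC| = √((6)² + (0)²) = √36 = 6
|CD| = √((-9)² + (-12)²) = √225 = 15
|DE| = √((0)² + (-6)²) = √36 = 6
|EF| = √((-7)² + (24)²) = √625 = 25
|FA| = √((2)² + (0)²) = √4 = 2
Perimeter = 10 + 6 + 15 + 6 + 25 + 2 = 64.

64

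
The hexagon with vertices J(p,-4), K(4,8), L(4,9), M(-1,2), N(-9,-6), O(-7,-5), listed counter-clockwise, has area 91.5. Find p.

7

Write out the shoelace sum; only the two edges meeting at J involve p:
2·Area = [((-7)·(-4) − p·(-5)) + (p·8 − 4·(-4))] + 48
       = 13·p + 92 = 183
⇒ p = 7.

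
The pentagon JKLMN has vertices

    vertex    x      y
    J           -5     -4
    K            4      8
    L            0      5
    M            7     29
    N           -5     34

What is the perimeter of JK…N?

96

|JK| = √((9)² + (12)²) = √225 = 15
|KL| = √((-4)² + (-3)²) = √25 = 5
|LM| = √((7)² + (24)²) = √625 = 25
|MN| = √((-12)² + (5)²) = √169 = 13
|NJ| = √((0)² + (-38)²) = √1444 = 38
Perimeter = 15 + 5 + 25 + 13 + 38 = 96.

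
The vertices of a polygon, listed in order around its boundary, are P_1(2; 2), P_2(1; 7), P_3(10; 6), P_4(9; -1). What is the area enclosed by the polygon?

Apply the surveyor's formula: 2A = Σ (x_i·y_{i+1} − x_{i+1}·y_i), indices taken mod 4.
Σ = (12) + (-64) + (-64) + (20) = -96
Area = |Σ|/2 = 48.

48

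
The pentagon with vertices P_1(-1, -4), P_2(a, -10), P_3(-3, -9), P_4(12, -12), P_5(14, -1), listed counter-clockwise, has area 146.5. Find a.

Write out the shoelace sum; only the two edges meeting at P_2 involve a:
2·Area = [((-1)·(-10) − a·(-4)) + (a·(-9) − (-3)·(-10))] + 243
       = -5·a + 223 = 293
⇒ a = -14.

-14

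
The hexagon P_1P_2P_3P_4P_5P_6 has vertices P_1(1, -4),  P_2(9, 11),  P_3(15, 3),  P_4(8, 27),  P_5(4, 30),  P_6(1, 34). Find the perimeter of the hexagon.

100

|P_1P_2| = √((8)² + (15)²) = √289 = 17
|P_2P_3| = √((6)² + (-8)²) = √100 = 10
|P_3P_4| = √((-7)² + (24)²) = √625 = 25
|P_4P_5| = √((-4)² + (3)²) = √25 = 5
|P_5P_6| = √((-3)² + (4)²) = √25 = 5
|P_6P_1| = √((0)² + (-38)²) = √1444 = 38
Perimeter = 17 + 10 + 25 + 5 + 5 + 38 = 100.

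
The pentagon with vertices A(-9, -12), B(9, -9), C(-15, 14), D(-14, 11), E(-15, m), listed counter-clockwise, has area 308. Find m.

-12

Write out the shoelace sum; only the two edges meeting at E involve m:
2·Area = [((-14)·m − (-15)·11) + ((-15)·(-12) − (-9)·m)] + 211
       = -5·m + 556 = 616
⇒ m = -12.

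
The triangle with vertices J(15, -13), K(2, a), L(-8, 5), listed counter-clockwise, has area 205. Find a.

15

Write out the shoelace sum; only the two edges meeting at K involve a:
2·Area = [(15·a − 2·(-13)) + (2·5 − (-8)·a)] + 29
       = 23·a + 65 = 410
⇒ a = 15.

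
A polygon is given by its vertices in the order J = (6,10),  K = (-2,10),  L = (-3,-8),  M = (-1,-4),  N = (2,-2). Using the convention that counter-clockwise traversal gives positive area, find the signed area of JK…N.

Apply the shoelace (surveyor's) formula: 2A = Σ (x_i·y_{i+1} − x_{i+1}·y_i), indices taken mod 5.
Σ = (80) + (46) + (4) + (10) + (32) = 172
Signed area = Σ/2 = 86 (positive ⇒ counter-clockwise traversal).

86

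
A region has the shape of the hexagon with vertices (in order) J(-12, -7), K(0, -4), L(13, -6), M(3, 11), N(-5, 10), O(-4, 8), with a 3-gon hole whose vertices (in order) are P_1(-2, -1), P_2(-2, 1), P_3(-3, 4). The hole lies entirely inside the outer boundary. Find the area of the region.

234

Outer boundary:
Apply the surveyor's formula: 2A = Σ (x_i·y_{i+1} − x_{i+1}·y_i), indices taken mod 6.
Σ = (48) + (52) + (161) + (85) + (0) + (124) = 470
Area = |Σ|/2 = 235.
Hole:
Apply the shoelace (surveyor's) formula: 2A = Σ (x_i·y_{i+1} − x_{i+1}·y_i), indices taken mod 3.
Cross-terms: -4, -5, 11  ⇒  Σ = 2
Area = |Σ|/2 = 1.
Net area = 235 − 1 = 234.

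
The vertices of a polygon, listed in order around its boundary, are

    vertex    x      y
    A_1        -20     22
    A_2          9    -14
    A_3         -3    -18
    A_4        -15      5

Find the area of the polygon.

318.5

Apply the surveyor's formula: 2A = Σ (x_i·y_{i+1} − x_{i+1}·y_i), indices taken mod 4.
Σ = (82) + (-204) + (-285) + (-230) = -637
Area = |Σ|/2 = 318.5.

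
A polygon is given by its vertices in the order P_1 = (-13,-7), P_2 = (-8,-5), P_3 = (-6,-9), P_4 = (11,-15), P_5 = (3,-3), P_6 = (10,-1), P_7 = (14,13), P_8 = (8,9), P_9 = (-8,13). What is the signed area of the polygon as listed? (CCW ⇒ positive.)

Cross-terms: 9, 42, 189, 12, 27, 144, 22, 176, 225  ⇒  Σ = 846
Signed area = Σ/2 = 423 (positive ⇒ counter-clockwise traversal).

423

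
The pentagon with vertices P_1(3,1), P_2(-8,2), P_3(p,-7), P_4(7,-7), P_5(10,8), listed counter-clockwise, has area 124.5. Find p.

-2

The doubled signed area Σ (x_i y_{i+1} − x_{i+1} y_i) is linear in p.
With p=0 it equals 231; the coefficient of p is -9 (from the two edges through P_3).
So -9·p + 231 = 2·124.5 = 249 ⇒ p = -2.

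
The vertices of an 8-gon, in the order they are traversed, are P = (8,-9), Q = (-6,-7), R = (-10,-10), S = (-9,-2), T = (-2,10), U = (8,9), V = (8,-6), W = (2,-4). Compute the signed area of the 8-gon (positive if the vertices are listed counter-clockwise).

Apply the shoelace formula: 2A = Σ (x_i·y_{i+1} − x_{i+1}·y_i), indices taken mod 8.
Cross-terms: -110, -10, -70, -94, -98, -120, -20, 14  ⇒  Σ = -508
Signed area = Σ/2 = -254 (negative ⇒ clockwise traversal).

-254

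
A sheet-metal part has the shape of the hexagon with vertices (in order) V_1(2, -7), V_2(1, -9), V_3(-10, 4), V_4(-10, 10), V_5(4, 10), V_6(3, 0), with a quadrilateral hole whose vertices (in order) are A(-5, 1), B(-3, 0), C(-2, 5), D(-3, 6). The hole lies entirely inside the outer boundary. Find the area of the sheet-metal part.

165

Outer boundary:
Apply the surveyor's formula: 2A = Σ (x_i·y_{i+1} − x_{i+1}·y_i), indices taken mod 6.
Σ = (-11) + (-86) + (-60) + (-140) + (-30) + (-21) = -348
Area = |Σ|/2 = 174.
Hole:
Σ = (3) + (-15) + (3) + (27) = 18
Area = |Σ|/2 = 9.
Net area = 174 − 9 = 165.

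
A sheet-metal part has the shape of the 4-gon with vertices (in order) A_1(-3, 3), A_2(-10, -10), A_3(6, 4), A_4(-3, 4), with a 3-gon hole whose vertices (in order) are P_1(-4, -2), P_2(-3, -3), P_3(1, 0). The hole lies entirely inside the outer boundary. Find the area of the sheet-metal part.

Outer boundary:
Apply the shoelace (surveyor's) formula: 2A = Σ (x_i·y_{i+1} − x_{i+1}·y_i), indices taken mod 4.
Cross-terms: 60, 20, 36, 3  ⇒  Σ = 119
Area = |Σ|/2 = 59.5.
Hole:
Apply the surveyor's formula: 2A = Σ (x_i·y_{i+1} − x_{i+1}·y_i), indices taken mod 3.
Σ = (6) + (3) + (-2) = 7
Area = |Σ|/2 = 3.5.
Net area = 59.5 − 3.5 = 56.

56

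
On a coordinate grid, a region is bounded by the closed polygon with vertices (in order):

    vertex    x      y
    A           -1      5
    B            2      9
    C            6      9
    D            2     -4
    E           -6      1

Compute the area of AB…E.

Apply the shoelace formula: 2A = Σ (x_i·y_{i+1} − x_{i+1}·y_i), indices taken mod 5.
Cross-terms: -19, -36, -42, -22, -29  ⇒  Σ = -148
Area = |Σ|/2 = 74.

74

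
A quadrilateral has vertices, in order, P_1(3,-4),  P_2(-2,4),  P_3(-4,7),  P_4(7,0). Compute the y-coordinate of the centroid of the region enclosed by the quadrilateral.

Apply the shoelace formula. First the cross-terms c_i = x_i·y_{i+1} − x_{i+1}·y_i:
  4, 2, -49, -28  ⇒  2A = -71, A = -35.5.
Then Σ (y_i + y_{i+1})·c_i = -209, so ȳ = -209 / (6·(-35.5)) = 209/213.

209/213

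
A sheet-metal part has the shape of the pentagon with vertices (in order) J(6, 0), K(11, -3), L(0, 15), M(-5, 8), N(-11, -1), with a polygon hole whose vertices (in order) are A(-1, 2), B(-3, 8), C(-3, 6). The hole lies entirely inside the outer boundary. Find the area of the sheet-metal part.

Outer boundary:
Σ = (-18) + (165) + (75) + (93) + (6) = 321
Area = |Σ|/2 = 160.5.
Hole:
Apply the shoelace (surveyor's) formula: 2A = Σ (x_i·y_{i+1} − x_{i+1}·y_i), indices taken mod 3.
Cross-terms: -2, 6, 0  ⇒  Σ = 4
Area = |Σ|/2 = 2.
Net area = 160.5 − 2 = 158.5.

158.5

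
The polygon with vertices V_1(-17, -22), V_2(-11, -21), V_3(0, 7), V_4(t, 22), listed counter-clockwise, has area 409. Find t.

-14

Write out the shoelace sum; only the two edges meeting at V_4 involve t:
2·Area = [(0·22 − t·7) + (t·(-22) − (-17)·22)] + 38
       = -29·t + 412 = 818
⇒ t = -14.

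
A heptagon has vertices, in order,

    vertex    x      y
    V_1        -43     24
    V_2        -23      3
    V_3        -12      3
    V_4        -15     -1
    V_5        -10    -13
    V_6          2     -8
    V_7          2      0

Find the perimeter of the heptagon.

130

|V_1V_2| = √((20)² + (-21)²) = √841 = 29
|V_2V_3| = √((11)² + (0)²) = √121 = 11
|V_3V_4| = √((-3)² + (-4)²) = √25 = 5
|V_4V_5| = √((5)² + (-12)²) = √169 = 13
|V_5V_6| = √((12)² + (5)²) = √169 = 13
|V_6V_7| = √((0)² + (8)²) = √64 = 8
|V_7V_1| = √((-45)² + (24)²) = √2601 = 51
Perimeter = 29 + 11 + 5 + 13 + 13 + 8 + 51 = 130.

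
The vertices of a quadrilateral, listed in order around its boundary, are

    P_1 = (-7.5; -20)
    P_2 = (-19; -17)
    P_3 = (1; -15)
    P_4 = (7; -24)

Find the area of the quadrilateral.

Σ = (-252.5) + (302) + (81) + (-320) = -189.5
Area = |Σ|/2 = 94.75.

94.75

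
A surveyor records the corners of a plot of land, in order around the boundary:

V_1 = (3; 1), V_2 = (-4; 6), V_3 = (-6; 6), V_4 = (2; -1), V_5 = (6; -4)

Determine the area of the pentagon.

Cross-terms: 22, 12, -6, -2, 18  ⇒  Σ = 44
Area = |Σ|/2 = 22.

22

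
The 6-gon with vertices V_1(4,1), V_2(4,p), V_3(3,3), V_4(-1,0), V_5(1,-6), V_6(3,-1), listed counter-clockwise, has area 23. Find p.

5

Write out the shoelace sum; only the two edges meeting at V_2 involve p:
2·Area = [(4·p − 4·1) + (4·3 − 3·p)] + 33
       = 1·p + 41 = 46
⇒ p = 5.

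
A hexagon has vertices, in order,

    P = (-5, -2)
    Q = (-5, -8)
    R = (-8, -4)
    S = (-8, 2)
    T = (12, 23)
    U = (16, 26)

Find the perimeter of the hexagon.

86

|PQ| = √((0)² + (-6)²) = √36 = 6
|QR| = √((-3)² + (4)²) = √25 = 5
|RS| = √((0)² + (6)²) = √36 = 6
|ST| = √((20)² + (21)²) = √841 = 29
|TU| = √((4)² + (3)²) = √25 = 5
|UP| = √((-21)² + (-28)²) = √1225 = 35
Perimeter = 6 + 5 + 6 + 29 + 5 + 35 = 86.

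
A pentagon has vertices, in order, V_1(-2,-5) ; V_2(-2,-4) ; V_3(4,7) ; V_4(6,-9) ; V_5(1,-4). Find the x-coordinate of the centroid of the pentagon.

430/159

Apply the shoelace (surveyor's) formula. First the cross-terms c_i = x_i·y_{i+1} − x_{i+1}·y_i:
  -2, 2, -78, -15, -13  ⇒  2A = -106, A = -53.
Then Σ (x_i + x_{i+1})·c_i = -860, so x̄ = -860 / (6·(-53)) = 430/159.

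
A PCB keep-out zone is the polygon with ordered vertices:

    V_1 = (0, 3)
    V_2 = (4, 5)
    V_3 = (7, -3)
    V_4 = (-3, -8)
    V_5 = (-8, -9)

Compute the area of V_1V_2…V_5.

Apply Gauss's area formula: 2A = Σ (x_i·y_{i+1} − x_{i+1}·y_i), indices taken mod 5.
Σ = (-12) + (-47) + (-65) + (-37) + (-24) = -185
Area = |Σ|/2 = 92.5.

92.5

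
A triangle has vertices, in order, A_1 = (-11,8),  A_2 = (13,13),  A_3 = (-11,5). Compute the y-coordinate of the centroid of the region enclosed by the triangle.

Apply the shoelace formula. First the cross-terms c_i = x_i·y_{i+1} − x_{i+1}·y_i:
  -247, 208, -33  ⇒  2A = -72, A = -36.
Then Σ (y_i + y_{i+1})·c_i = -1872, so ȳ = -1872 / (6·(-36)) = 26/3.

26/3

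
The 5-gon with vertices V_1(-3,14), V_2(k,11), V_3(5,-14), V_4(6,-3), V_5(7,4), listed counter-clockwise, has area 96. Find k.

-2

Write out the shoelace sum; only the two edges meeting at V_2 involve k:
2·Area = [((-3)·11 − k·14) + (k·(-14) − 5·11)] + 224
       = -28·k + 136 = 192
⇒ k = -2.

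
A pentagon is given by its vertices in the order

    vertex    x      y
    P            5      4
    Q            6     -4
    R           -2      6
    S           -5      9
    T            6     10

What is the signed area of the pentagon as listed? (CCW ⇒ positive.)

Apply Gauss's area formula: 2A = Σ (x_i·y_{i+1} − x_{i+1}·y_i), indices taken mod 5.
Σ = (-44) + (28) + (12) + (-104) + (-26) = -134
Signed area = Σ/2 = -67 (negative ⇒ clockwise traversal).

-67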